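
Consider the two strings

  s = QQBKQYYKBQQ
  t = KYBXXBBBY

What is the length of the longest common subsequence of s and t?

3

One common subsequence of length 3: K (s #4, t #1), Y (s #6, t #2), Y (s #7, t #9), and the DP table's final entry dp[11][9] is also 3, so no common subsequence is longer.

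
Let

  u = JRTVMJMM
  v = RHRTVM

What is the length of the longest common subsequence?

Let dp[i][j] be the LCS length of the first i characters of u and the first j characters of v. dp[i][j] = dp[i-1][j-1]+1 when the i-th and j-th characters match, else max(dp[i-1][j], dp[i][j-1]).
    ·  R  H  R  T  V  M
 ·  0  0  0  0  0  0  0
 J  0  0  0  0  0  0  0
 R  0  1  1  1  1  1  1
 T  0  1  1  1  2  2  2
 V  0  1  1  1  2  3  3
 M  0  1  1  1  2  3  4
 J  0  1  1  1  2  3  4
 M  0  1  1  1  2  3  4
 M  0  1  1  1  2  3  4
dp[8][6] = 4. One LCS (by backtracking along matches): RTVM.

4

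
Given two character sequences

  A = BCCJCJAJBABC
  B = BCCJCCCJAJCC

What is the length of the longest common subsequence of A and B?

9

Let dp[i][j] be the LCS length of the first i characters of A and the first j characters of B. dp[i][j] = dp[i-1][j-1]+1 when the i-th and j-th characters match, else max(dp[i-1][j], dp[i][j-1]).
    ·  B  C  C  J  C  C  C  J  A  J  C  C
 ·  0  0  0  0  0  0  0  0  0  0  0  0  0
 B  0  1  1  1  1  1  1  1  1  1  1  1  1
 C  0  1  2  2  2  2  2  2  2  2  2  2  2
 C  0  1  2  3  3  3  3  3  3  3  3  3  3
 J  0  1  2  3  4  4  4  4  4  4  4  4  4
 C  0  1  2  3  4  5  5  5  5  5  5  5  5
 J  0  1  2  3  4  5  5  5  6  6  6  6  6
 A  0  1  2  3  4  5  5  5  6  7  7  7  7
 J  0  1  2  3  4  5  5  5  6  7  8  8  8
 B  0  1  2  3  4  5  5  5  6  7  8  8  8
 A  0  1  2  3  4  5  5  5  6  7  8  8  8
 B  0  1  2  3  4  5  5  5  6  7  8  8  8
 C  0  1  2  3  4  5  6  6  6  7  8  9  9
dp[12][12] = 9. One LCS (by backtracking along matches): BCCJCJAJC.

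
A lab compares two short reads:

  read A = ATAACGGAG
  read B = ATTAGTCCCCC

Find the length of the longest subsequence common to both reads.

Match A (read A #1, read B #1); then T (read A #2, read B #3); then A (read A #3, read B #4); then C (read A #5, read B #11) — 4 bases in the same relative order in both, and the DP table's final entry dp[9][11] is also 4, so no common subsequence is longer.

4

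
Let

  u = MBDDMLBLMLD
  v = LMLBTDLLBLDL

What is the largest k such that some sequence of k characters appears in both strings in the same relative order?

7

Let dp[i][j] be the LCS length of the first i characters of u and the first j characters of v. dp[i][j] = dp[i-1][j-1]+1 when the i-th and j-th characters match, else max(dp[i-1][j], dp[i][j-1]).
    ·  L  M  L  B  T  D  L  L  B  L  D  L
 ·  0  0  0  0  0  0  0  0  0  0  0  0  0
 M  0  0  1  1  1  1  1  1  1  1  1  1  1
 B  0  0  1  1  2  2  2  2  2  2  2  2  2
 D  0  0  1  1  2  2  3  3  3  3  3  3  3
 D  0  0  1  1  2  2  3  3  3  3  3  4  4
 M  0  0  1  1  2  2  3  3  3  3  3  4  4
 L  0  1  1  2  2  2  3  4  4  4  4  4  5
 B  0  1  1  2  3  3  3  4  4  5  5  5  5
 L  0  1  1  2  3  3  3  4  5  5  6  6  6
 M  0  1  2  2  3  3  3  4  5  5  6  6  6
 L  0  1  2  3  3  3  3  4  5  5  6  6  7
 D  0  1  2  3  3  3  4  4  5  5  6  7  7
dp[11][12] = 7. One LCS (by backtracking along matches): MBDLBLL.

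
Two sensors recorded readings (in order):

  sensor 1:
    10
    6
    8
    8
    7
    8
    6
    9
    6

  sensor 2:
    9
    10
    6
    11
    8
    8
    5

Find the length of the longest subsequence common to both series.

4

Let dp[i][j] be the LCS length of the first i values of sensor 1 and the first j values of sensor 2. dp[i][j] = dp[i-1][j-1]+1 when the i-th and j-th values match, else max(dp[i-1][j], dp[i][j-1]).
    ·  9 10  6 11  8  8  5
 ·  0  0  0  0  0  0  0  0
10  0  0  1  1  1  1  1  1
 6  0  0  1  2  2  2  2  2
 8  0  0  1  2  2  3  3  3
 8  0  0  1  2  2  3  4  4
 7  0  0  1  2  2  3  4  4
 8  0  0  1  2  2  3  4  4
 6  0  0  1  2  2  3  4  4
 9  0  1  1  2  2  3  4  4
 6  0  1  1  2  2  3  4  4
dp[9][7] = 4. One LCS (by backtracking along matches): 10, 6, 8, 8.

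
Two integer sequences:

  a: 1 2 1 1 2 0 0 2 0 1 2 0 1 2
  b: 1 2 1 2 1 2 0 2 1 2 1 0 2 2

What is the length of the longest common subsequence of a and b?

Taking 1 [1,1], then 2 [2,2], then 1 [3,3], then 1 [4,5], then 2 [5,6], then 0 [7,7], then 2 [8,8], then 1 [10,9], then 2 [11,10], then 0 [12,12], then 2 [14,14] gives a common subsequence of length 11. Since dp[14][14] = 11, nothing longer is possible.

11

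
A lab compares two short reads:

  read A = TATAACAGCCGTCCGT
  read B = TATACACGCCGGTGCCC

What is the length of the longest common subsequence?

Match T [1,1] → A [2,2] → T [3,3] → A [4,4] → A [5,6] → C [6,7] → G [8,8] → C [9,9] → C [10,10] → G [11,12] → T [12,13] → C [13,16] → C [14,17] — 13 bases in the same relative order in both. dp[16][17] = 13 confirms this is the maximum.

13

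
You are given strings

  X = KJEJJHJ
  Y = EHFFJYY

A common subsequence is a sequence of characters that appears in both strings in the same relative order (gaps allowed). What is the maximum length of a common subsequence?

Let dp[i][j] be the LCS length of the first i characters of X and the first j characters of Y. dp[i][j] = dp[i-1][j-1]+1 when the i-th and j-th characters match, else max(dp[i-1][j], dp[i][j-1]).
    ·  E  H  F  F  J  Y  Y
 ·  0  0  0  0  0  0  0  0
 K  0  0  0  0  0  0  0  0
 J  0  0  0  0  0  1  1  1
 E  0  1  1  1  1  1  1  1
 J  0  1  1  1  1  2  2  2
 J  0  1  1  1  1  2  2  2
 H  0  1  2  2  2  2  2  2
 J  0  1  2  2  2  3  3  3
dp[7][7] = 3. One LCS (by backtracking along matches): EHJ.

3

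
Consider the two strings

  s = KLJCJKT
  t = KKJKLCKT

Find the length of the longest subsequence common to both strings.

Let dp[i][j] be the LCS length of the first i characters of s and the first j characters of t. dp[i][j] = dp[i-1][j-1]+1 when the i-th and j-th characters match, else max(dp[i-1][j], dp[i][j-1]).
    ·  K  K  J  K  L  C  K  T
 ·  0  0  0  0  0  0  0  0  0
 K  0  1  1  1  1  1  1  1  1
 L  0  1  1  1  1  2  2  2  2
 J  0  1  1  2  2  2  2  2  2
 C  0  1  1  2  2  2  3  3  3
 J  0  1  1  2  2  2  3  3  3
 K  0  1  2  2  3  3  3  4  4
 T  0  1  2  2  3  3  3  4  5
dp[7][8] = 5. One LCS (by backtracking along matches): KLCKT.

5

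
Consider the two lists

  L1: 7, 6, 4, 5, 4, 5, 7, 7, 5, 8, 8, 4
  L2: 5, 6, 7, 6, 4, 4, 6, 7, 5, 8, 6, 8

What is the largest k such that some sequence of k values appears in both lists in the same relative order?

Match 7 at L1[1]=L2[3] → 6 at L1[2]=L2[4] → 4 at L1[3]=L2[5] → 4 at L1[5]=L2[6] → 7 at L1[8]=L2[8] → 5 at L1[9]=L2[9] → 8 at L1[10]=L2[10] → 8 at L1[11]=L2[12] — 8 values in the same relative order in both. The LCS DP gives dp[12][12] = 8, so this is optimal.

8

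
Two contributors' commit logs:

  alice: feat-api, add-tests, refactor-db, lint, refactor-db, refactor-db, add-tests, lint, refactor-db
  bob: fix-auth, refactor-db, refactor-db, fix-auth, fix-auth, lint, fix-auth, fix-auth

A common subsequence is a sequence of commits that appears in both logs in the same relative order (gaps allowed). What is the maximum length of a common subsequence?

3

Match refactor-db [3,2], refactor-db [5,3], lint [8,6] — 3 commits in the same relative order in both, and the DP table's final entry dp[9][8] is also 3, so no common subsequence is longer.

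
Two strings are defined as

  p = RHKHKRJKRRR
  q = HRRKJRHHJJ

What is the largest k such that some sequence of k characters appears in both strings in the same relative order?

4

One common subsequence of length 4: R [1,6] → H [2,7] → H [4,8] → J [7,10]. dp[11][10] = 4 confirms this is the maximum.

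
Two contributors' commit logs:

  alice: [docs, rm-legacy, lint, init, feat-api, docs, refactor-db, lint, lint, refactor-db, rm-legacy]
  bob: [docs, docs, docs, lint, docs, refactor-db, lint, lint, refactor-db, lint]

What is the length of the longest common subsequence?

7

One common subsequence of length 7: docs at alice[1]=bob[3]; then lint at alice[3]=bob[4]; then docs at alice[6]=bob[5]; then refactor-db at alice[7]=bob[6]; then lint at alice[8]=bob[7]; then lint at alice[9]=bob[8]; then refactor-db at alice[10]=bob[9]. dp[11][10] = 7 confirms this is the maximum.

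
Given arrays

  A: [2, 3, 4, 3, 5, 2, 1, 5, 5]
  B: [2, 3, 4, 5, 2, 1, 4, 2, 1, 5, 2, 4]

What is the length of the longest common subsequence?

7

Let dp[i][j] be the LCS length of the first i values of A and the first j values of B. dp[i][j] = dp[i-1][j-1]+1 when the i-th and j-th values match, else max(dp[i-1][j], dp[i][j-1]).
    ·  2  3  4  5  2  1  4  2  1  5  2  4
 ·  0  0  0  0  0  0  0  0  0  0  0  0  0
 2  0  1  1  1  1  1  1  1  1  1  1  1  1
 3  0  1  2  2  2  2  2  2  2  2  2  2  2
 4  0  1  2  3  3  3  3  3  3  3  3  3  3
 3  0  1  2  3  3  3  3  3  3  3  3  3  3
 5  0  1  2  3  4  4  4  4  4  4  4  4  4
 2  0  1  2  3  4  5  5  5  5  5  5  5  5
 1  0  1  2  3  4  5  6  6  6  6  6  6  6
 5  0  1  2  3  4  5  6  6  6  6  7  7  7
 5  0  1  2  3  4  5  6  6  6  6  7  7  7
dp[9][12] = 7. One LCS (by backtracking along matches): 2, 3, 4, 5, 2, 1, 5.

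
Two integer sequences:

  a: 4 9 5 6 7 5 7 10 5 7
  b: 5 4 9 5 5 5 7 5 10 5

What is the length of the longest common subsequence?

Let dp[i][j] be the LCS length of the first i values of a and the first j values of b. dp[i][j] = dp[i-1][j-1]+1 when the i-th and j-th values match, else max(dp[i-1][j], dp[i][j-1]).
    ·  5  4  9  5  5  5  7  5 10  5
 ·  0  0  0  0  0  0  0  0  0  0  0
 4  0  0  1  1  1  1  1  1  1  1  1
 9  0  0  1  2  2  2  2  2  2  2  2
 5  0  1  1  2  3  3  3  3  3  3  3
 6  0  1  1  2  3  3  3  3  3  3  3
 7  0  1  1  2  3  3  3  4  4  4  4
 5  0  1  1  2  3  4  4  4  5  5  5
 7  0  1  1  2  3  4  4  5  5  5  5
10  0  1  1  2  3  4  4  5  5  6  6
 5  0  1  1  2  3  4  5  5  6  6  7
 7  0  1  1  2  3  4  5  6  6  6  7
dp[10][10] = 7. One LCS (by backtracking along matches): 4, 9, 5, 7, 5, 10, 5.

7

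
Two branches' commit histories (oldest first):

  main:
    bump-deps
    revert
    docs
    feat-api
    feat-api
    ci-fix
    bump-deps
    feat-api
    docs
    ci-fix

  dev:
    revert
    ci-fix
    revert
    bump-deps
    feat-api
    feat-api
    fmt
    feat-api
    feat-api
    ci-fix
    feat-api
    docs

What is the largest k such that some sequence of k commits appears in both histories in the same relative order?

Match bump-deps (main #1, dev #4), then feat-api (main #4, dev #8), then feat-api (main #5, dev #9), then ci-fix (main #6, dev #10), then feat-api (main #8, dev #11), then docs (main #9, dev #12) — 6 commits in the same relative order in both. The LCS DP gives dp[10][12] = 6, so this is optimal.

6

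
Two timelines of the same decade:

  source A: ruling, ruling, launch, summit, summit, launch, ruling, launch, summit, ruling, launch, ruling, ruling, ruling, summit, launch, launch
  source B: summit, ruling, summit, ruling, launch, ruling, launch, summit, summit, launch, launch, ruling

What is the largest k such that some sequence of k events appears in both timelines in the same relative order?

9

Pick ruling [1,2]; then ruling [2,4]; then launch [6,5]; then ruling [7,6]; then launch [8,7]; then summit [9,8]; then summit [15,9]; then launch [16,10]; then launch [17,11]; all 9 events appear in both, in order. The LCS DP gives dp[17][12] = 9, so this is optimal.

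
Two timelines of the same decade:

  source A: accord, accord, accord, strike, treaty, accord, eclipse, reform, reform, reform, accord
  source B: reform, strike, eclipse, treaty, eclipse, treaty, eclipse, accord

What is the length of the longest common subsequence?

4

Taking strike [4,2] → treaty [5,6] → eclipse [7,7] → accord [11,8] gives a common subsequence of length 4, and the DP table's final entry dp[11][8] is also 4, so no common subsequence is longer.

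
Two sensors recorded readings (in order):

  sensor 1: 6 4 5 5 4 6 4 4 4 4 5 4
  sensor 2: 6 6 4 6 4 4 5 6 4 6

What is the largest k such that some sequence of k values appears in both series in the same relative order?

7

Pick 6 [1,2], 4 [5,3], 6 [6,4], 4 [9,5], 4 [10,6], 5 [11,7], 4 [12,9]; all 7 values appear in both, in order. The LCS DP gives dp[12][10] = 7, so this is optimal.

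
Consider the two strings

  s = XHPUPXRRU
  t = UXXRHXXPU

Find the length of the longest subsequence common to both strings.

Taking X (s #1, t #3), H (s #2, t #5), P (s #5, t #8), U (s #9, t #9) gives a common subsequence of length 4. dp[9][9] = 4 confirms this is the maximum.

4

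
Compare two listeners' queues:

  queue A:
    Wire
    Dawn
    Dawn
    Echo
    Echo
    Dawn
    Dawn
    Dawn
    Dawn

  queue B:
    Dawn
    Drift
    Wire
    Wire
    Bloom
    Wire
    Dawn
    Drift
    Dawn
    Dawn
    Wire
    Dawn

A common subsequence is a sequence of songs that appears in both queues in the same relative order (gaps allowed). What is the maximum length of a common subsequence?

One common subsequence of length 5: Wire [1,6] → Dawn [2,7] → Dawn [3,9] → Dawn [6,10] → Dawn [9,12]. Since dp[9][12] = 5, nothing longer is possible.

5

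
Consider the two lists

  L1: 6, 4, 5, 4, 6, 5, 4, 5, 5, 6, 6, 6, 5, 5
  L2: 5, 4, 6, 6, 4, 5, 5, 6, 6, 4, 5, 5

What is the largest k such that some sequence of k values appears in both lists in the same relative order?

Taking 5 (L1 #3, L2 #1), then 4 (L1 #4, L2 #2), then 6 (L1 #5, L2 #4), then 4 (L1 #7, L2 #5), then 5 (L1 #8, L2 #6), then 5 (L1 #9, L2 #7), then 6 (L1 #10, L2 #8), then 6 (L1 #11, L2 #9), then 5 (L1 #13, L2 #11), then 5 (L1 #14, L2 #12) gives a common subsequence of length 10. dp[14][12] = 10 confirms this is the maximum.

10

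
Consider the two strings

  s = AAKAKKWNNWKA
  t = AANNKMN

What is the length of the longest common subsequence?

5

Let dp[i][j] be the LCS length of the first i characters of s and the first j characters of t. dp[i][j] = dp[i-1][j-1]+1 when the i-th and j-th characters match, else max(dp[i-1][j], dp[i][j-1]).
    ·  A  A  N  N  K  M  N
 ·  0  0  0  0  0  0  0  0
 A  0  1  1  1  1  1  1  1
 A  0  1  2  2  2  2  2  2
 K  0  1  2  2  2  3  3  3
 A  0  1  2  2  2  3  3  3
 K  0  1  2  2  2  3  3  3
 K  0  1  2  2  2  3  3  3
 W  0  1  2  2  2  3  3  3
 N  0  1  2  3  3  3  3  4
 N  0  1  2  3  4  4  4  4
 W  0  1  2  3  4  4  4  4
 K  0  1  2  3  4  5  5  5
 A  0  1  2  3  4  5  5  5
dp[12][7] = 5. One LCS (by backtracking along matches): AANNK.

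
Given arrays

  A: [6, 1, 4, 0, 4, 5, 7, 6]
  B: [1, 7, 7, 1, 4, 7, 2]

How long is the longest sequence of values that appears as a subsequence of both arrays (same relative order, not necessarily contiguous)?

3

One common subsequence of length 3: 1 [2,4], then 4 [5,5], then 7 [7,6]. dp[8][7] = 3 confirms this is the maximum.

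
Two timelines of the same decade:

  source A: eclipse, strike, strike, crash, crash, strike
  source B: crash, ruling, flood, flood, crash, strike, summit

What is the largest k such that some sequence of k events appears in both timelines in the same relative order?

3

One common subsequence of length 3: crash (source A #4, source B #1); then crash (source A #5, source B #5); then strike (source A #6, source B #6). The LCS DP gives dp[6][7] = 3, so this is optimal.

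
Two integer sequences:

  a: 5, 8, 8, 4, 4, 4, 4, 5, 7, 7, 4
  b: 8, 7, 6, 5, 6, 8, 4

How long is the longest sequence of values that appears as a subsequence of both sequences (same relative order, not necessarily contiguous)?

Let dp[i][j] be the LCS length of the first i values of a and the first j values of b. dp[i][j] = dp[i-1][j-1]+1 when the i-th and j-th values match, else max(dp[i-1][j], dp[i][j-1]).
    ·  8  7  6  5  6  8  4
 ·  0  0  0  0  0  0  0  0
 5  0  0  0  0  1  1  1  1
 8  0  1  1  1  1  1  2  2
 8  0  1  1  1  1  1  2  2
 4  0  1  1  1  1  1  2  3
 4  0  1  1  1  1  1  2  3
 4  0  1  1  1  1  1  2  3
 4  0  1  1  1  1  1  2  3
 5  0  1  1  1  2  2  2  3
 7  0  1  2  2  2  2  2  3
 7  0  1  2  2  2  2  2  3
 4  0  1  2  2  2  2  2  3
dp[11][7] = 3. One LCS (by backtracking along matches): 5, 8, 4.

3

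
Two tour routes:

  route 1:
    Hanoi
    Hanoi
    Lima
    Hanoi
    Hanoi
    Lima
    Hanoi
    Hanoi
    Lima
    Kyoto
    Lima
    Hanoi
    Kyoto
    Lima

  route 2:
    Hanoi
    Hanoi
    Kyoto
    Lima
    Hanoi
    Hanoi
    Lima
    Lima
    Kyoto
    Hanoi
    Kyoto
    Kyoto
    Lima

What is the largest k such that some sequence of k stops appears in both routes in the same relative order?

11

Pick Hanoi (route 1 #1, route 2 #1) → Hanoi (route 1 #2, route 2 #2) → Lima (route 1 #3, route 2 #4) → Hanoi (route 1 #4, route 2 #5) → Hanoi (route 1 #5, route 2 #6) → Lima (route 1 #6, route 2 #7) → Lima (route 1 #9, route 2 #8) → Kyoto (route 1 #10, route 2 #9) → Hanoi (route 1 #12, route 2 #10) → Kyoto (route 1 #13, route 2 #12) → Lima (route 1 #14, route 2 #13); all 11 stops appear in both, in order. The LCS DP gives dp[14][13] = 11, so this is optimal.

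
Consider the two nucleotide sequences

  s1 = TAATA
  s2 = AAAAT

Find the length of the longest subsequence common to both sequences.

Let dp[i][j] be the LCS length of the first i bases of s1 and the first j bases of s2. dp[i][j] = dp[i-1][j-1]+1 when the i-th and j-th bases match, else max(dp[i-1][j], dp[i][j-1]).
    ·  A  A  A  A  T
 ·  0  0  0  0  0  0
 T  0  0  0  0  0  1
 A  0  1  1  1  1  1
 A  0  1  2  2  2  2
 T  0  1  2  2  2  3
 A  0  1  2  3  3  3
dp[5][5] = 3. One LCS (by backtracking along matches): AAT.

3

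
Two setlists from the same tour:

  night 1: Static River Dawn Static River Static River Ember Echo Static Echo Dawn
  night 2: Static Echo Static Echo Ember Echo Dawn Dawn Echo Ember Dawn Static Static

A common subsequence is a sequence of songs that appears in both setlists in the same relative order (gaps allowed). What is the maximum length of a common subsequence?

6

Taking Static at night 1[1]=night 2[1]; then Static at night 1[4]=night 2[3]; then Ember at night 1[8]=night 2[5]; then Echo at night 1[9]=night 2[6]; then Echo at night 1[11]=night 2[9]; then Dawn at night 1[12]=night 2[11] gives a common subsequence of length 6. Since dp[12][13] = 6, nothing longer is possible.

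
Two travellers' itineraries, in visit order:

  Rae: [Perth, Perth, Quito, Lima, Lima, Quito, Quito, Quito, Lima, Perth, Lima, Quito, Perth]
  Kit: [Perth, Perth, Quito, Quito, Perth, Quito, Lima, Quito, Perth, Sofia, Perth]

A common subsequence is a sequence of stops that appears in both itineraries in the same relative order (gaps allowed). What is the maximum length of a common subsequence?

8

Match Perth (Rae #1, Kit #1), Perth (Rae #2, Kit #2), Quito (Rae #3, Kit #3), Quito (Rae #6, Kit #4), Quito (Rae #7, Kit #6), Quito (Rae #8, Kit #8), Perth (Rae #10, Kit #9), Perth (Rae #13, Kit #11) — 8 stops in the same relative order in both. The LCS DP gives dp[13][11] = 8, so this is optimal.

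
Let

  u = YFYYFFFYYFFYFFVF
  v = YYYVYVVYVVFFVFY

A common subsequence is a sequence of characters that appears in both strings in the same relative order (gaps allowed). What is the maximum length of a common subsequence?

Pick Y [1,1], then Y [3,2], then Y [4,3], then Y [8,5], then Y [9,8], then F [13,11], then F [14,12], then V [15,13], then F [16,14]; all 9 characters appear in both, in order. dp[16][15] = 9 confirms this is the maximum.

9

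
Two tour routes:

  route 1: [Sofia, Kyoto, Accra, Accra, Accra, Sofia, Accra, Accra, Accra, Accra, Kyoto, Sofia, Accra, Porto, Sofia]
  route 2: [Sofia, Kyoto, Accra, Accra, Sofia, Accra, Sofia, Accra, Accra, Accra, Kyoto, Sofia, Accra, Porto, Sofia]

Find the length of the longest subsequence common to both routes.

14

Pick Sofia [1,1]; then Kyoto [2,2]; then Accra [3,3]; then Accra [4,4]; then Accra [5,6]; then Sofia [6,7]; then Accra [8,8]; then Accra [9,9]; then Accra [10,10]; then Kyoto [11,11]; then Sofia [12,12]; then Accra [13,13]; then Porto [14,14]; then Sofia [15,15]; all 14 stops appear in both, in order. dp[15][15] = 14 confirms this is the maximum.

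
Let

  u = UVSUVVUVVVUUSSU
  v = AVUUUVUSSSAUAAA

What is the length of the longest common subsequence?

8

One common subsequence of length 8: U (u #1, v #3), U (u #4, v #4), U (u #7, v #5), V (u #10, v #6), U (u #11, v #7), S (u #13, v #9), S (u #14, v #10), U (u #15, v #12), and the DP table's final entry dp[15][15] is also 8, so no common subsequence is longer.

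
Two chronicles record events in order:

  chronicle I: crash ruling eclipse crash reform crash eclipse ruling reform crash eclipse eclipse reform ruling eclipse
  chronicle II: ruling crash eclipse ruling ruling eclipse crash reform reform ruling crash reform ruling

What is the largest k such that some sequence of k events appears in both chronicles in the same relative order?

Match crash at chronicle I[1]=chronicle II[2], ruling at chronicle I[2]=chronicle II[5], eclipse at chronicle I[3]=chronicle II[6], crash at chronicle I[4]=chronicle II[7], reform at chronicle I[5]=chronicle II[9], ruling at chronicle I[8]=chronicle II[10], crash at chronicle I[10]=chronicle II[11], reform at chronicle I[13]=chronicle II[12], ruling at chronicle I[14]=chronicle II[13] — 9 events in the same relative order in both. dp[15][13] = 9 confirms this is the maximum.

9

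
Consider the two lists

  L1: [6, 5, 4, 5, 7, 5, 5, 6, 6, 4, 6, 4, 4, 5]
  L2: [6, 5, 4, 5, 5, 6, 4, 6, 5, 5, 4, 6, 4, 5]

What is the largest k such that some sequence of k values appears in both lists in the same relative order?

Pick 6 (L1 #1, L2 #1), then 5 (L1 #2, L2 #2), then 4 (L1 #3, L2 #3), then 5 (L1 #6, L2 #4), then 5 (L1 #7, L2 #5), then 6 (L1 #8, L2 #6), then 6 (L1 #9, L2 #8), then 4 (L1 #10, L2 #11), then 6 (L1 #11, L2 #12), then 4 (L1 #13, L2 #13), then 5 (L1 #14, L2 #14); all 11 values appear in both, in order, and the DP table's final entry dp[14][14] is also 11, so no common subsequence is longer.

11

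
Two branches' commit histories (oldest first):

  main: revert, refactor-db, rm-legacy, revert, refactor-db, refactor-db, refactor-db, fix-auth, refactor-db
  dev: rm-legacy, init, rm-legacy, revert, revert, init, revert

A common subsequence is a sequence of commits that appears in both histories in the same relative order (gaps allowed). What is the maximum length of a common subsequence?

Pick revert at main[1]=dev[5] → revert at main[4]=dev[7]; all 2 commits appear in both, in order. dp[9][7] = 2 confirms this is the maximum.

2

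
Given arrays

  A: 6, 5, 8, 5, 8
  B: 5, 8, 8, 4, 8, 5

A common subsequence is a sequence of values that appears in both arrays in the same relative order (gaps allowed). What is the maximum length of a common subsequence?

3

Let dp[i][j] be the LCS length of the first i values of A and the first j values of B. dp[i][j] = dp[i-1][j-1]+1 when the i-th and j-th values match, else max(dp[i-1][j], dp[i][j-1]).
    ·  5  8  8  4  8  5
 ·  0  0  0  0  0  0  0
 6  0  0  0  0  0  0  0
 5  0  1  1  1  1  1  1
 8  0  1  2  2  2  2  2
 5  0  1  2  2  2  2  3
 8  0  1  2  3  3  3  3
dp[5][6] = 3. One LCS (by backtracking along matches): 5, 8, 5.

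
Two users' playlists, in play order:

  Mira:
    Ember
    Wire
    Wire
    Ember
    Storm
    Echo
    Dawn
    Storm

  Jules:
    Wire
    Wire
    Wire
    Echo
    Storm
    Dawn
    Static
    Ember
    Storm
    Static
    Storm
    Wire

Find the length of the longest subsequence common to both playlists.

Taking Wire (Mira #2, Jules #2), then Wire (Mira #3, Jules #3), then Ember (Mira #4, Jules #8), then Storm (Mira #5, Jules #9), then Storm (Mira #8, Jules #11) gives a common subsequence of length 5. Since dp[8][12] = 5, nothing longer is possible.

5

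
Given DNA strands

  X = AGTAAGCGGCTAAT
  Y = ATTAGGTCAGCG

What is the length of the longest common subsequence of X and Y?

7

Pick A (X #1, Y #4), G (X #2, Y #6), T (X #3, Y #7), A (X #5, Y #9), G (X #6, Y #10), C (X #7, Y #11), G (X #9, Y #12); all 7 bases appear in both, in order. dp[14][12] = 7 confirms this is the maximum.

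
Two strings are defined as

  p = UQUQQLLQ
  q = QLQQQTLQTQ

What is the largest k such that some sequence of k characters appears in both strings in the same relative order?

Match Q (p #2, q #3); then Q (p #4, q #4); then Q (p #5, q #5); then L (p #6, q #7); then Q (p #8, q #10) — 5 characters in the same relative order in both, and the DP table's final entry dp[8][10] is also 5, so no common subsequence is longer.

5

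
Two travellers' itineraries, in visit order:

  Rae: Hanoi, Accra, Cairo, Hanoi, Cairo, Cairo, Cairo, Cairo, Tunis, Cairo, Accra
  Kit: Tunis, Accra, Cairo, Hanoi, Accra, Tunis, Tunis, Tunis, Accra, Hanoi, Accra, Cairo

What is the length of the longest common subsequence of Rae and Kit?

Match Accra [2,2], Cairo [3,3], Hanoi [4,4], Tunis [9,8], Cairo [10,12] — 5 stops in the same relative order in both, and the DP table's final entry dp[11][12] is also 5, so no common subsequence is longer.

5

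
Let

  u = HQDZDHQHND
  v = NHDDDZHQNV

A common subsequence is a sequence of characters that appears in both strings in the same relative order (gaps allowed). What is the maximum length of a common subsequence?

Let dp[i][j] be the LCS length of the first i characters of u and the first j characters of v. dp[i][j] = dp[i-1][j-1]+1 when the i-th and j-th characters match, else max(dp[i-1][j], dp[i][j-1]).
    ·  N  H  D  D  D  Z  H  Q  N  V
 ·  0  0  0  0  0  0  0  0  0  0  0
 H  0  0  1  1  1  1  1  1  1  1  1
 Q  0  0  1  1  1  1  1  1  2  2  2
 D  0  0  1  2  2  2  2  2  2  2  2
 Z  0  0  1  2  2  2  3  3  3  3  3
 D  0  0  1  2  3  3  3  3  3  3  3
 H  0  0  1  2  3  3  3  4  4  4  4
 Q  0  0  1  2  3  3  3  4  5  5  5
 H  0  0  1  2  3  3  3  4  5  5  5
 N  0  1  1  2  3  3  3  4  5  6  6
 D  0  1  1  2  3  4  4  4  5  6  6
dp[10][10] = 6. One LCS (by backtracking along matches): HDZHQN.

6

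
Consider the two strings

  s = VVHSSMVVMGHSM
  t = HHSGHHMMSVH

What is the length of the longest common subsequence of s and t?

Taking H (s #3, t #2) → S (s #4, t #3) → S (s #5, t #9) → V (s #8, t #10) → H (s #11, t #11) gives a common subsequence of length 5, and the DP table's final entry dp[13][11] is also 5, so no common subsequence is longer.

5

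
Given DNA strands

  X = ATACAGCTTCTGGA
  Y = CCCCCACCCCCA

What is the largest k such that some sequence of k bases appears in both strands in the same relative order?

5

One common subsequence of length 5: A at X[1]=Y[6] → C at X[4]=Y[9] → C at X[7]=Y[10] → C at X[10]=Y[11] → A at X[14]=Y[12]. Since dp[14][12] = 5, nothing longer is possible.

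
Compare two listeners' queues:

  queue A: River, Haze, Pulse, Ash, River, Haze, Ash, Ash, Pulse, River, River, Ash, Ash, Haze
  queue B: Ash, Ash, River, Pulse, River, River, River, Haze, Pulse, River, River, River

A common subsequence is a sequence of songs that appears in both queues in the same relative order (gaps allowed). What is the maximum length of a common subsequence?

7

Taking River (queue A #1, queue B #3) → Pulse (queue A #3, queue B #4) → River (queue A #5, queue B #7) → Haze (queue A #6, queue B #8) → Pulse (queue A #9, queue B #9) → River (queue A #10, queue B #11) → River (queue A #11, queue B #12) gives a common subsequence of length 7, and the DP table's final entry dp[14][12] is also 7, so no common subsequence is longer.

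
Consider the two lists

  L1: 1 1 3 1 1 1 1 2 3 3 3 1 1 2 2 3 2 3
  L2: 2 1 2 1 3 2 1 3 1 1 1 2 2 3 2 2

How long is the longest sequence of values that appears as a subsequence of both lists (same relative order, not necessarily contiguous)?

Pick 1 [1,2], 1 [2,4], 3 [3,5], 1 [4,7], 1 [5,9], 1 [6,10], 1 [7,11], 2 [8,13], 3 [11,14], 2 [15,15], 2 [17,16]; all 11 values appear in both, in order. Since dp[18][16] = 11, nothing longer is possible.

11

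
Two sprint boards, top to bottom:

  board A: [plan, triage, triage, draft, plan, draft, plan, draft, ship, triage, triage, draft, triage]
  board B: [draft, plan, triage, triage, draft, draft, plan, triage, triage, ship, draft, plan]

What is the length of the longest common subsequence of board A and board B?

Match plan at board A[1]=board B[2] → triage at board A[2]=board B[3] → triage at board A[3]=board B[4] → draft at board A[4]=board B[5] → draft at board A[6]=board B[6] → plan at board A[7]=board B[7] → triage at board A[10]=board B[8] → triage at board A[11]=board B[9] → draft at board A[12]=board B[11] — 9 tasks in the same relative order in both, and the DP table's final entry dp[13][12] is also 9, so no common subsequence is longer.

9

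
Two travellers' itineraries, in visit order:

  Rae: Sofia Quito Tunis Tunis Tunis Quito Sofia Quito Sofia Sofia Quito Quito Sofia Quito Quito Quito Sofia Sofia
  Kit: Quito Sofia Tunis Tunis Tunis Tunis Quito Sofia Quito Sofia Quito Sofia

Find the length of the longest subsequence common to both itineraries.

One common subsequence of length 10: Sofia at Rae[1]=Kit[2], then Tunis at Rae[3]=Kit[4], then Tunis at Rae[4]=Kit[5], then Tunis at Rae[5]=Kit[6], then Quito at Rae[8]=Kit[7], then Sofia at Rae[10]=Kit[8], then Quito at Rae[12]=Kit[9], then Sofia at Rae[13]=Kit[10], then Quito at Rae[16]=Kit[11], then Sofia at Rae[18]=Kit[12]. Since dp[18][12] = 10, nothing longer is possible.

10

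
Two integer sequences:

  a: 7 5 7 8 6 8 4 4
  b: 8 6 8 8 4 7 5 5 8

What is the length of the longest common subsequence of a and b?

4

Pick 8 (a #4, b #1); then 6 (a #5, b #2); then 8 (a #6, b #4); then 4 (a #7, b #5); all 4 values appear in both, in order. Since dp[8][9] = 4, nothing longer is possible.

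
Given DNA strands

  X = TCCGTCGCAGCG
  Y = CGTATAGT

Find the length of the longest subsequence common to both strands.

Taking C (X #3, Y #1); then G (X #4, Y #2); then T (X #5, Y #5); then A (X #9, Y #6); then G (X #10, Y #7) gives a common subsequence of length 5, and the DP table's final entry dp[12][8] is also 5, so no common subsequence is longer.

5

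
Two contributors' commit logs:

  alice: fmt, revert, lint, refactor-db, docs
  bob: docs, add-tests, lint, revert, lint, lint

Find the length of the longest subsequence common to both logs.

Match revert at alice[2]=bob[4], then lint at alice[3]=bob[6] — 2 commits in the same relative order in both. dp[5][6] = 2 confirms this is the maximum.

2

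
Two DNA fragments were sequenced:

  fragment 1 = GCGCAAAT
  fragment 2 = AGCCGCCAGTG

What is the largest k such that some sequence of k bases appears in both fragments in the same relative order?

6

Let dp[i][j] be the LCS length of the first i bases of fragment 1 and the first j bases of fragment 2. dp[i][j] = dp[i-1][j-1]+1 when the i-th and j-th bases match, else max(dp[i-1][j], dp[i][j-1]).
    ·  A  G  C  C  G  C  C  A  G  T  G
 ·  0  0  0  0  0  0  0  0  0  0  0  0
 G  0  0  1  1  1  1  1  1  1  1  1  1
 C  0  0  1  2  2  2  2  2  2  2  2  2
 G  0  0  1  2  2  3  3  3  3  3  3  3
 C  0  0  1  2  3  3  4  4  4  4  4  4
 A  0  1  1  2  3  3  4  4  5  5  5  5
 A  0  1  1  2  3  3  4  4  5  5  5  5
 A  0  1  1  2  3  3  4  4  5  5  5  5
 T  0  1  1  2  3  3  4  4  5  5  6  6
dp[8][11] = 6. One LCS (by backtracking along matches): GCGCAT.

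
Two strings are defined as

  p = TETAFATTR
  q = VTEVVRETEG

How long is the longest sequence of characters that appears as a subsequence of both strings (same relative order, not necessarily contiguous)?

Match T at p[1]=q[2] → E at p[2]=q[7] → T at p[3]=q[8] — 3 characters in the same relative order in both. The LCS DP gives dp[9][10] = 3, so this is optimal.

3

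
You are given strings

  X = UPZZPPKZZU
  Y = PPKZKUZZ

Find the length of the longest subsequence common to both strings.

One common subsequence of length 5: P (X #2, Y #2); then Z (X #4, Y #4); then K (X #7, Y #5); then Z (X #8, Y #7); then Z (X #9, Y #8). Since dp[10][8] = 5, nothing longer is possible.

5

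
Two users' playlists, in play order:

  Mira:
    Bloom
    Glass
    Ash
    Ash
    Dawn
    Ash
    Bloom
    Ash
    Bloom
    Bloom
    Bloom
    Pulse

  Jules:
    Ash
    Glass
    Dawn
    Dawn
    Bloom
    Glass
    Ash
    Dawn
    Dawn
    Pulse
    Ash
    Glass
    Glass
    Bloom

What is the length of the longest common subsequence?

Pick Bloom at Mira[1]=Jules[5] → Glass at Mira[2]=Jules[6] → Ash at Mira[3]=Jules[7] → Dawn at Mira[5]=Jules[9] → Ash at Mira[6]=Jules[11] → Bloom at Mira[11]=Jules[14]; all 6 songs appear in both, in order. dp[12][14] = 6 confirms this is the maximum.

6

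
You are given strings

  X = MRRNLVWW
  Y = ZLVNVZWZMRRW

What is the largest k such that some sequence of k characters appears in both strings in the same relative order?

4

Match M (X #1, Y #9); then R (X #2, Y #10); then R (X #3, Y #11); then W (X #8, Y #12) — 4 characters in the same relative order in both, and the DP table's final entry dp[8][12] is also 4, so no common subsequence is longer.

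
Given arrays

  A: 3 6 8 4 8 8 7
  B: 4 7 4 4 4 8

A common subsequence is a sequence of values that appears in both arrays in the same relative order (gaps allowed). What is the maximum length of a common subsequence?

2

Let dp[i][j] be the LCS length of the first i values of A and the first j values of B. dp[i][j] = dp[i-1][j-1]+1 when the i-th and j-th values match, else max(dp[i-1][j], dp[i][j-1]).
    ·  4  7  4  4  4  8
 ·  0  0  0  0  0  0  0
 3  0  0  0  0  0  0  0
 6  0  0  0  0  0  0  0
 8  0  0  0  0  0  0  1
 4  0  1  1  1  1  1  1
 8  0  1  1  1  1  1  2
 8  0  1  1  1  1  1  2
 7  0  1  2  2  2  2  2
dp[7][6] = 2. One LCS (by backtracking along matches): 4, 8.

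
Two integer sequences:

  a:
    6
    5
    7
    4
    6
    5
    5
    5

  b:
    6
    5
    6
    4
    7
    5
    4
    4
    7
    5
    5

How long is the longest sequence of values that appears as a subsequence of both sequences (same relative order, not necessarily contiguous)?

6

One common subsequence of length 6: 6 [1,1] → 5 [2,2] → 7 [3,5] → 4 [4,8] → 5 [7,10] → 5 [8,11]. dp[8][11] = 6 confirms this is the maximum.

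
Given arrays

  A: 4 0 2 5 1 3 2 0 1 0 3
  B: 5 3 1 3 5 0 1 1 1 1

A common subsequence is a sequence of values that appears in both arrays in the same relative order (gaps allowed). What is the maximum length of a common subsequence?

Let dp[i][j] be the LCS length of the first i values of A and the first j values of B. dp[i][j] = dp[i-1][j-1]+1 when the i-th and j-th values match, else max(dp[i-1][j], dp[i][j-1]).
    ·  5  3  1  3  5  0  1  1  1  1
 ·  0  0  0  0  0  0  0  0  0  0  0
 4  0  0  0  0  0  0  0  0  0  0  0
 0  0  0  0  0  0  0  1  1  1  1  1
 2  0  0  0  0  0  0  1  1  1  1  1
 5  0  1  1  1  1  1  1  1  1  1  1
 1  0  1  1  2  2  2  2  2  2  2  2
 3  0  1  2  2  3  3  3  3  3  3  3
 2  0  1  2  2  3  3  3  3  3  3  3
 0  0  1  2  2  3  3  4  4  4  4  4
 1  0  1  2  3  3  3  4  5  5  5  5
 0  0  1  2  3  3  3  4  5  5  5  5
 3  0  1  2  3  4  4  4  5  5  5  5
dp[11][10] = 5. One LCS (by backtracking along matches): 5, 1, 3, 0, 1.

5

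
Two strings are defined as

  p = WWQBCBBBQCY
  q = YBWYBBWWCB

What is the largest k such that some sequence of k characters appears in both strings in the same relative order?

Match W (p #1, q #7) → W (p #2, q #8) → C (p #5, q #9) → B (p #8, q #10) — 4 characters in the same relative order in both, and the DP table's final entry dp[11][10] is also 4, so no common subsequence is longer.

4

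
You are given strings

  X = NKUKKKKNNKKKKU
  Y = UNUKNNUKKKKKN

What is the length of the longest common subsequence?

9

One common subsequence of length 9: N [1,2], then U [3,3], then K [7,4], then N [8,5], then N [9,6], then K [10,9], then K [11,10], then K [12,11], then K [13,12], and the DP table's final entry dp[14][13] is also 9, so no common subsequence is longer.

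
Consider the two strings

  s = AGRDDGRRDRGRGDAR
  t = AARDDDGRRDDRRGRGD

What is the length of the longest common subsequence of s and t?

13

Match A at s[1]=t[2]; then R at s[3]=t[3]; then D at s[4]=t[5]; then D at s[5]=t[6]; then G at s[6]=t[7]; then R at s[7]=t[8]; then R at s[8]=t[9]; then D at s[9]=t[11]; then R at s[10]=t[13]; then G at s[11]=t[14]; then R at s[12]=t[15]; then G at s[13]=t[16]; then D at s[14]=t[17] — 13 characters in the same relative order in both, and the DP table's final entry dp[16][17] is also 13, so no common subsequence is longer.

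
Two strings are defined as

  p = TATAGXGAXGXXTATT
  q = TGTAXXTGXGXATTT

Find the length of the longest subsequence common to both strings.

11

Match T at p[1]=q[1]; then T at p[3]=q[3]; then A at p[4]=q[4]; then X at p[6]=q[6]; then G at p[7]=q[8]; then X at p[9]=q[9]; then G at p[10]=q[10]; then X at p[11]=q[11]; then T at p[13]=q[13]; then T at p[15]=q[14]; then T at p[16]=q[15] — 11 characters in the same relative order in both, and the DP table's final entry dp[16][15] is also 11, so no common subsequence is longer.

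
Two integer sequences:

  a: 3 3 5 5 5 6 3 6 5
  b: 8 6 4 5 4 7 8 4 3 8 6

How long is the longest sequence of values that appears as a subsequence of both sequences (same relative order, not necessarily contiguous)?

3

Let dp[i][j] be the LCS length of the first i values of a and the first j values of b. dp[i][j] = dp[i-1][j-1]+1 when the i-th and j-th values match, else max(dp[i-1][j], dp[i][j-1]).
    ·  8  6  4  5  4  7  8  4  3  8  6
 ·  0  0  0  0  0  0  0  0  0  0  0  0
 3  0  0  0  0  0  0  0  0  0  1  1  1
 3  0  0  0  0  0  0  0  0  0  1  1  1
 5  0  0  0  0  1  1  1  1  1  1  1  1
 5  0  0  0  0  1  1  1  1  1  1  1  1
 5  0  0  0  0  1  1  1  1  1  1  1  1
 6  0  0  1  1  1  1  1  1  1  1  1  2
 3  0  0  1  1  1  1  1  1  1  2  2  2
 6  0  0  1  1  1  1  1  1  1  2  2  3
 5  0  0  1  1  2  2  2  2  2  2  2  3
dp[9][11] = 3. One LCS (by backtracking along matches): 5, 3, 6.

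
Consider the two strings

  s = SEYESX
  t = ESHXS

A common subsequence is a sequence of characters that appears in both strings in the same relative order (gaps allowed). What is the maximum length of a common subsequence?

3

Taking E (s #4, t #1), then S (s #5, t #2), then X (s #6, t #4) gives a common subsequence of length 3. The LCS DP gives dp[6][5] = 3, so this is optimal.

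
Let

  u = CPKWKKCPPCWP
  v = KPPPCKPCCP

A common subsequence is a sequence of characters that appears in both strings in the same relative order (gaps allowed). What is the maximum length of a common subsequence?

Let dp[i][j] be the LCS length of the first i characters of u and the first j characters of v. dp[i][j] = dp[i-1][j-1]+1 when the i-th and j-th characters match, else max(dp[i-1][j], dp[i][j-1]).
    ·  K  P  P  P  C  K  P  C  C  P
 ·  0  0  0  0  0  0  0  0  0  0  0
 C  0  0  0  0  0  1  1  1  1  1  1
 P  0  0  1  1  1  1  1  2  2  2  2
 K  0  1  1  1  1  1  2  2  2  2  2
 W  0  1  1  1  1  1  2  2  2  2  2
 K  0  1  1  1  1  1  2  2  2  2  2
 K  0  1  1  1  1  1  2  2  2  2  2
 C  0  1  1  1  1  2  2  2  3  3  3
 P  0  1  2  2  2  2  2  3  3  3  4
 P  0  1  2  3  3  3  3  3  3  3  4
 C  0  1  2  3  3  4  4  4  4  4  4
 W  0  1  2  3  3  4  4  4  4  4  4
 P  0  1  2  3  4  4  4  5  5  5  5
dp[12][10] = 5. One LCS (by backtracking along matches): CPCCP.

5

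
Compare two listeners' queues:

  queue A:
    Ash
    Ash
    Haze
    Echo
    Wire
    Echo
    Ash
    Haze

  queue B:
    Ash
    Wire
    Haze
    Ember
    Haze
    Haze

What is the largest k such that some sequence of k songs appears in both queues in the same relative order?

3

Match Ash at queue A[1]=queue B[1], then Haze at queue A[3]=queue B[5], then Haze at queue A[8]=queue B[6] — 3 songs in the same relative order in both. Since dp[8][6] = 3, nothing longer is possible.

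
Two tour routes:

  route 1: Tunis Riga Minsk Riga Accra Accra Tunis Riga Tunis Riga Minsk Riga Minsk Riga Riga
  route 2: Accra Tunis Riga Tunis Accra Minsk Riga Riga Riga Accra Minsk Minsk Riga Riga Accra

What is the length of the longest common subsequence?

Taking Tunis (route 1 #1, route 2 #2), Riga (route 1 #2, route 2 #3), Minsk (route 1 #3, route 2 #6), Riga (route 1 #4, route 2 #7), Riga (route 1 #8, route 2 #8), Riga (route 1 #10, route 2 #9), Minsk (route 1 #11, route 2 #11), Minsk (route 1 #13, route 2 #12), Riga (route 1 #14, route 2 #13), Riga (route 1 #15, route 2 #14) gives a common subsequence of length 10. Since dp[15][15] = 10, nothing longer is possible.

10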